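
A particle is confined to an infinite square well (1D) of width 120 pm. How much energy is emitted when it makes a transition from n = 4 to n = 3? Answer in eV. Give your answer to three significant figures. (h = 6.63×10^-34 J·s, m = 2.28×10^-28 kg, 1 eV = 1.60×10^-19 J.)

E_1 = h²/(8mL²) = 1.674×10^-20 J.
|ΔE| = |4² − 3²|·E_1 = 7·1.674×10^-20 J = 1.172×10^-19 J = 0.732 eV.

|ΔE| = 0.732 eV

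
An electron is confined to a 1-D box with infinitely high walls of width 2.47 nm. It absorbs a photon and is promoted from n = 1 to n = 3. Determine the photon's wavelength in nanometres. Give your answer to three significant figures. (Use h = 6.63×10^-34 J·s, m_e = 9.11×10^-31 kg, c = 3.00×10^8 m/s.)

λ = 2.51×10^3 nm

E_1 = h²/(8m_eL²) = 9.886×10^-21 J, so ΔE = (3² − 1²)E_1 = 7.909×10^-20 J.
λ = hc/ΔE = (6.63×10^-34·3.00×10^8)/7.909×10^-20 = 2.51×10^-6 m = 2.51×10^3 nm.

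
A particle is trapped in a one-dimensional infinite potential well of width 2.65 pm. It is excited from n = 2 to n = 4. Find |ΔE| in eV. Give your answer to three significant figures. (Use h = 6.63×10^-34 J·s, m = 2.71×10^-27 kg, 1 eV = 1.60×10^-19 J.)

E_1 = h²/(8mL²) = 2.887×10^-18 J.
|ΔE| = |2² − 4²|·E_1 = 12·2.887×10^-18 J = 3.464×10^-17 J = 217 eV.

|ΔE| = 217 eV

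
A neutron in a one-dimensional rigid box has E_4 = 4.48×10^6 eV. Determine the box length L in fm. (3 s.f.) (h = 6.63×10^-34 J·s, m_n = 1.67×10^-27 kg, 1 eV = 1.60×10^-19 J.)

L = 27.1 fm

From E_n = n²h²/(8m_nL²), L = n·h/√(8m_nE_n).
E_4 = 4.48×10^6 eV = 7.168×10^-13 J, so L = 4·6.63×10^-34/√(8·1.67×10^-27·7.168×10^-13) = 2.71×10^-14 m = 27.1 fm.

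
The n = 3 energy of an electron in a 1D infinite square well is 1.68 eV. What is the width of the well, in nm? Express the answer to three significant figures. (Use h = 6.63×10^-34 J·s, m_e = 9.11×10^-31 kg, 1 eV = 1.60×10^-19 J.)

From E_n = n²h²/(8m_eL²), L = n·h/√(8m_eE_n).
E_3 = 1.68 eV = 2.688×10^-19 J, so L = 3·6.63×10^-34/√(8·9.11×10^-31·2.688×10^-19) = 1.42×10^-9 m = 1.42 nm.

L = 1.42 nm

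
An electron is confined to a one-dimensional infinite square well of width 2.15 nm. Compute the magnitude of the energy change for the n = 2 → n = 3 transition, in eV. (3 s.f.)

E_1 = h²/(8m_eL²) = 1.303×10^-20 J.
|ΔE| = |2² − 3²|·E_1 = 5·1.303×10^-20 J = 6.515×10^-20 J = 0.407 eV.

|ΔE| = 0.407 eV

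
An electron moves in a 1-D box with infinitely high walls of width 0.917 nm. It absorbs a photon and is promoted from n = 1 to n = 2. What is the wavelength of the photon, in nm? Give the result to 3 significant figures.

E_1 = h²/(8m_eL²) = 7.165×10^-20 J, so ΔE = (2² − 1²)E_1 = 2.149×10^-19 J.
λ = hc/ΔE = (6.626×10^-34·2.998×10^8)/2.149×10^-19 = 9.24×10^-7 m = 924 nm.

λ = 924 nm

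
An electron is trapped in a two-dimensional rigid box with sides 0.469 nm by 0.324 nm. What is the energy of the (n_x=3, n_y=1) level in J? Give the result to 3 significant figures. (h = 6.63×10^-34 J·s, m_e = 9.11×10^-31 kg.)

E = 3.04×10^-18 J

For a 2D rectangular well E = (h²/8m_e)·Σ n_i²/L_i² = (6.63×10^-34)²/(8·9.11×10^-31) · [3²/(0.469 nm)² + 1²/(0.324 nm)²].
Evaluating gives E = 3.04×10^-18 J.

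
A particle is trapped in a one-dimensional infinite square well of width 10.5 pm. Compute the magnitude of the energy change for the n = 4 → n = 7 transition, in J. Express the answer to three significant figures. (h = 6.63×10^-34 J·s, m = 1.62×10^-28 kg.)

E_1 = h²/(8mL²) = 3.076×10^-18 J.
|ΔE| = |4² − 7²|·E_1 = 33·3.076×10^-18 J = 1.02×10^-16 J.

|ΔE| = 1.02×10^-16 J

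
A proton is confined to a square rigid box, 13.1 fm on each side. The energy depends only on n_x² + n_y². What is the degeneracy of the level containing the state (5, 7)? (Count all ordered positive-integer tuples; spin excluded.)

degeneracy = 2

The level has n_x² + n_y² = 74. The ordered positive-integer solutions are (5, 7), (7, 5).
That gives 2 states.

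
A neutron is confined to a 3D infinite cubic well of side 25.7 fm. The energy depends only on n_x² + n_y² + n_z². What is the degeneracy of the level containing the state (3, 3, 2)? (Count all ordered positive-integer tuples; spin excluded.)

The level has n_x² + n_y² + n_z² = 22. The ordered positive-integer solutions are (2, 3, 3), (3, 2, 3), (3, 3, 2).
That gives 3 states.

degeneracy = 3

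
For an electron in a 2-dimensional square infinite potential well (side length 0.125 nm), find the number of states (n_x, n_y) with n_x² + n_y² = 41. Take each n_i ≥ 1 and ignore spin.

degeneracy = 2

The level has n_x² + n_y² = 41. The ordered positive-integer solutions are (4, 5), (5, 4).
That gives 2 states.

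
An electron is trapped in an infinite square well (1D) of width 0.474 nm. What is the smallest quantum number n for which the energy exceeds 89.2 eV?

E_1 = h²/(8m_eL²) = 2.682×10^-19 J = 1.674 eV.
Need n² > 89.2/1.674 = 53.29, i.e. n > 7.300.
The smallest integer satisfying this is n = 8.

n = 8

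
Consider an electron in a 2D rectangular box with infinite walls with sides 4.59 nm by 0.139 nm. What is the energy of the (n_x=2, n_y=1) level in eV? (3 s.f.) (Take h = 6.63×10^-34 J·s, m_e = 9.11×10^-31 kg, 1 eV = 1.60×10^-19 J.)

E = 19.6 eV

For a 2D rectangular well E = (h²/8m_e)·Σ n_i²/L_i² = (6.63×10^-34)²/(8·9.11×10^-31) · [2²/(4.59 nm)² + 1²/(0.139 nm)²].
Evaluating gives E = 3.133×10^-18 J = 19.6 eV.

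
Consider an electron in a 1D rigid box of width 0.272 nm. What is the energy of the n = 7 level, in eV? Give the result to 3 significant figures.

E_7 = 249 eV

For an infinite well E_n = n²h²/(8m_eL²), so E_1 = h²/(8m_eL²) = (6.626×10^-34)²/(8·9.109×10^-31·(2.72×10^-10 m)²) = 8.143×10^-19 J.
Then E_7 = 7²·E_1 = 49·8.143×10^-19 J = 3.990×10^-17 J.
Converting, E_7 = 3.990×10^-17 J / (1.602×10^-19 J/eV) = 249 eV.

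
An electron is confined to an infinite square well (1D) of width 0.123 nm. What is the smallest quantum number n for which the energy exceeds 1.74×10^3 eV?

n = 9

E_1 = h²/(8m_eL²) = 3.982×10^-18 J = 24.86 eV.
Need n² > 1.74×10^3/24.86 = 69.99, i.e. n > 8.366.
The smallest integer satisfying this is n = 9.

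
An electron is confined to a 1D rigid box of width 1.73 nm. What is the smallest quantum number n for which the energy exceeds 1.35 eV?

n = 4

E_1 = h²/(8m_eL²) = 2.013×10^-20 J = 0.1257 eV.
Need n² > 1.35/0.1257 = 10.74, i.e. n > 3.277.
The smallest integer satisfying this is n = 4.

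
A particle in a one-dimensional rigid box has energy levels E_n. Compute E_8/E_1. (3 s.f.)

E_n ∝ n², so E_8/E_1 = 8²/1² = 64/1 = 64.0.

64.0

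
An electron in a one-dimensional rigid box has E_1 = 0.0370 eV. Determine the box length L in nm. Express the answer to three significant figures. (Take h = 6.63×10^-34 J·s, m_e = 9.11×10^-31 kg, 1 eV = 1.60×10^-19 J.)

L = 3.19 nm

From E_n = n²h²/(8m_eL²), L = n·h/√(8m_eE_n).
E_1 = 0.0370 eV = 5.920×10^-21 J, so L = 1·6.63×10^-34/√(8·9.11×10^-31·5.920×10^-21) = 3.19×10^-9 m = 3.19 nm.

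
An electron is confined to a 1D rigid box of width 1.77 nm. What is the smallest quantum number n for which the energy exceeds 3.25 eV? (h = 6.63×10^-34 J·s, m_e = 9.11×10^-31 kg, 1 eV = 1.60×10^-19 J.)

E_1 = h²/(8m_eL²) = 1.925×10^-20 J = 0.1203 eV.
Need n² > 3.25/0.1203 = 27.02, i.e. n > 5.198.
The smallest integer satisfying this is n = 6.

n = 6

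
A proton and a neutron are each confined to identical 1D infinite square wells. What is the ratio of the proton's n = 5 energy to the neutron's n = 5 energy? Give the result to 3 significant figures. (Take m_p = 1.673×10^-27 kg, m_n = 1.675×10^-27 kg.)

E_n ∝ 1/m at fixed n and L, so the ratio is m_n/m_p = 1.675×10^-27/1.673×10^-27 = 1.00.

1.00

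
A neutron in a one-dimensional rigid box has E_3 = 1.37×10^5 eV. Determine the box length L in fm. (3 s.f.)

From E_n = n²h²/(8m_nL²), L = n·h/√(8m_nE_n).
E_3 = 1.37×10^5 eV = 2.195×10^-14 J, so L = 3·6.626×10^-34/√(8·1.675×10^-27·2.195×10^-14) = 1.16×10^-13 m = 116 fm.

L = 116 fm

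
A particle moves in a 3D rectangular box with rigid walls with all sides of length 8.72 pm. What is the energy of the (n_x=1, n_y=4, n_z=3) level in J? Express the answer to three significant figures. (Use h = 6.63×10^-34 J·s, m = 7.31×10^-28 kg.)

For a 3D rectangular well E = (h²/8m)·Σ n_i²/L_i² = (6.63×10^-34)²/(8·7.31×10^-28) · [1²/(8.72 pm)² + 4²/(8.72 pm)² + 3²/(8.72 pm)²].
Evaluating gives E = 2.57×10^-17 J.

E = 2.57×10^-17 J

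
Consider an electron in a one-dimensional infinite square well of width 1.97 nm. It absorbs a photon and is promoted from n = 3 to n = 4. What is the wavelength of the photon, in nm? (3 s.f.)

λ = 1.83×10^3 nm

E_1 = h²/(8m_eL²) = 1.552×10^-20 J, so ΔE = (4² − 3²)E_1 = 1.086×10^-19 J.
λ = hc/ΔE = (6.626×10^-34·2.998×10^8)/1.086×10^-19 = 1.83×10^-6 m = 1.83×10^3 nm.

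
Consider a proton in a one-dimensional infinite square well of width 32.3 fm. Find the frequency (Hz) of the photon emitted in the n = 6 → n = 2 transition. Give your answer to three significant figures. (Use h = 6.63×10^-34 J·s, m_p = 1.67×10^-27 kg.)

E_1 = h²/(8m_pL²) = 3.154×10^-14 J and ΔE = (6² − 2²)E_1 = 1.009×10^-12 J.
f = ΔE/h = 1.009×10^-12/6.63×10^-34 = 1.52×10^21 Hz.

f = 1.52×10^21 Hz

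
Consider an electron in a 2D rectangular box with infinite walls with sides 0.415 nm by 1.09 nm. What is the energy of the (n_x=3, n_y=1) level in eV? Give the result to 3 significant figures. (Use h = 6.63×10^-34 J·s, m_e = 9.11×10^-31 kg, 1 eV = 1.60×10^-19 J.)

For a 2D rectangular well E = (h²/8m_e)·Σ n_i²/L_i² = (6.63×10^-34)²/(8·9.11×10^-31) · [3²/(0.415 nm)² + 1²/(1.09 nm)²].
Evaluating gives E = 3.203×10^-18 J = 20.0 eV.

E = 20.0 eV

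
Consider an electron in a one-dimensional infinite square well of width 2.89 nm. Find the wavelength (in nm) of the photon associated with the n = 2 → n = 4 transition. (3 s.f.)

E_1 = h²/(8m_eL²) = 7.214×10^-21 J, so ΔE = (4² − 2²)E_1 = 8.657×10^-20 J.
λ = hc/ΔE = (6.626×10^-34·2.998×10^8)/8.657×10^-20 = 2.29×10^-6 m = 2.29×10^3 nm.

λ = 2.29×10^3 nm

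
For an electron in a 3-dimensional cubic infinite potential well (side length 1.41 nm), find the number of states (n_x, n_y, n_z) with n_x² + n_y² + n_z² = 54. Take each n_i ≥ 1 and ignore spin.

degeneracy = 12

The level has n_x² + n_y² + n_z² = 54. The ordered positive-integer solutions are (1, 2, 7), (1, 7, 2), (2, 1, 7), (2, 5, 5), (2, 7, 1), (3, 3, 6), (3, 6, 3), (5, 2, 5), (5, 5, 2), (6, 3, 3), (7, 1, 2), (7, 2, 1).
That gives 12 states.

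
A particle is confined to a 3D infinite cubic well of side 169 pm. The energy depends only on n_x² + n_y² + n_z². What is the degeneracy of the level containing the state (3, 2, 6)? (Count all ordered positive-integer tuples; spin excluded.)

The level has n_x² + n_y² + n_z² = 49. The ordered positive-integer solutions are (2, 3, 6), (2, 6, 3), (3, 2, 6), (3, 6, 2), (6, 2, 3), (6, 3, 2).
That gives 6 states.

degeneracy = 6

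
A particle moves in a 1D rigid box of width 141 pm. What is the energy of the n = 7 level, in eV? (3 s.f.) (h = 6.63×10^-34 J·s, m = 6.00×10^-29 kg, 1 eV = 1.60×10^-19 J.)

For an infinite well E_n = n²h²/(8mL²), so E_1 = h²/(8mL²) = (6.63×10^-34)²/(8·6.00×10^-29·(1.41×10^-10 m)²) = 4.606×10^-20 J.
Then E_7 = 7²·E_1 = 49·4.606×10^-20 J = 2.257×10^-18 J.
Converting, E_7 = 2.257×10^-18 J / (1.60×10^-19 J/eV) = 14.1 eV.

E_7 = 14.1 eV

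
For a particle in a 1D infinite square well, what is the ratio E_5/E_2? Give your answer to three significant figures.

6.25

E_n ∝ n², so E_5/E_2 = 5²/2² = 25/4 = 6.25.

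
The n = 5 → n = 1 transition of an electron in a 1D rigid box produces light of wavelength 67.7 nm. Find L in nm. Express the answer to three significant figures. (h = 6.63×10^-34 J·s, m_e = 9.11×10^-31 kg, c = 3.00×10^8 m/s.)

The photon carries ΔE = hc/λ = 6.63×10^-34·3.00×10^8/6.77×10^-8 m = 2.938×10^-18 J.
Since ΔE = (5² − 1²)E_1, E_1 = 1.224×10^-19 J, and L = h/√(8m_eE_1) = 7.02×10^-10 m = 0.702 nm.

L = 0.702 nm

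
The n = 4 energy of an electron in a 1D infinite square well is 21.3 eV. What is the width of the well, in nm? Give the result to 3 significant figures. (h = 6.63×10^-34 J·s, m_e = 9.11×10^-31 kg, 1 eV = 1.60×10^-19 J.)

L = 0.532 nm

From E_n = n²h²/(8m_eL²), L = n·h/√(8m_eE_n).
E_4 = 21.3 eV = 3.408×10^-18 J, so L = 4·6.63×10^-34/√(8·9.11×10^-31·3.408×10^-18) = 5.32×10^-10 m = 0.532 nm.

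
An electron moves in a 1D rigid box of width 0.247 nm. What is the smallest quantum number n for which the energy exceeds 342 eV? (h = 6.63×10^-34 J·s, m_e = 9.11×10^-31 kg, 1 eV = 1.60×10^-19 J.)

E_1 = h²/(8m_eL²) = 9.886×10^-19 J = 6.179 eV.
Need n² > 342/6.179 = 55.35, i.e. n > 7.440.
The smallest integer satisfying this is n = 8.

n = 8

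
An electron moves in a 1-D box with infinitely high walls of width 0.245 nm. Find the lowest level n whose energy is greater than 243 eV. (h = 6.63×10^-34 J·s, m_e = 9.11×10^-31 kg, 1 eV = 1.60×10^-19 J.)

E_1 = h²/(8m_eL²) = 1.005×10^-18 J = 6.281 eV.
Need n² > 243/6.281 = 38.69, i.e. n > 6.220.
The smallest integer satisfying this is n = 7.

n = 7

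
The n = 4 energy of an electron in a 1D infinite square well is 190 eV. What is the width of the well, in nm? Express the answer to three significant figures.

From E_n = n²h²/(8m_eL²), L = n·h/√(8m_eE_n).
E_4 = 190 eV = 3.044×10^-17 J, so L = 4·6.626×10^-34/√(8·9.109×10^-31·3.044×10^-17) = 1.78×10^-10 m = 0.178 nm.

L = 0.178 nm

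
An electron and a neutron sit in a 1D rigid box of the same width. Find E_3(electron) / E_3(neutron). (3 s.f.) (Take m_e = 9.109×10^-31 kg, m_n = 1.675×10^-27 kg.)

1.84×10^3

E_n ∝ 1/m at fixed n and L, so the ratio is m_n/m_e = 1.675×10^-27/9.109×10^-31 = 1.84×10^3.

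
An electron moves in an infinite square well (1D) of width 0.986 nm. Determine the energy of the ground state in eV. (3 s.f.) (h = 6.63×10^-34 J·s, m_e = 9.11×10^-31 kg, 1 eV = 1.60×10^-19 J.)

For an infinite well E_n = n²h²/(8m_eL²), so E_1 = h²/(8m_eL²) = (6.63×10^-34)²/(8·9.11×10^-31·(9.86×10^-10 m)²) = 6.204×10^-20 J.
Converting, E_1 = 6.204×10^-20 J / (1.60×10^-19 J/eV) = 0.388 eV.

E_1 = 0.388 eV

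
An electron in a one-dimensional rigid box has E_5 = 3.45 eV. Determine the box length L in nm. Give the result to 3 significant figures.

L = 1.65 nm

From E_n = n²h²/(8m_eL²), L = n·h/√(8m_eE_n).
E_5 = 3.45 eV = 5.527×10^-19 J, so L = 5·6.626×10^-34/√(8·9.109×10^-31·5.527×10^-19) = 1.65×10^-9 m = 1.65 nm.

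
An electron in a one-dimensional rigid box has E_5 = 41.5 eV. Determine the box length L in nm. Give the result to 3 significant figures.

From E_n = n²h²/(8m_eL²), L = n·h/√(8m_eE_n).
E_5 = 41.5 eV = 6.648×10^-18 J, so L = 5·6.626×10^-34/√(8·9.109×10^-31·6.648×10^-18) = 4.76×10^-10 m = 0.476 nm.

L = 0.476 nm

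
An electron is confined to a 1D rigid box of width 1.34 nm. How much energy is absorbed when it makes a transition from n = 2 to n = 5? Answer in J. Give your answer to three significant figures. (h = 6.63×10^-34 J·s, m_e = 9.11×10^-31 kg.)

|ΔE| = 7.05×10^-19 J

E_1 = h²/(8m_eL²) = 3.359×10^-20 J.
|ΔE| = |2² − 5²|·E_1 = 21·3.359×10^-20 J = 7.05×10^-19 J.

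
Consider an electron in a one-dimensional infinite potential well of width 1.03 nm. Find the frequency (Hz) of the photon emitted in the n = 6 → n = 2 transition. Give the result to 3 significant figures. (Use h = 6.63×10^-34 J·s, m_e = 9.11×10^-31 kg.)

f = 2.74×10^15 Hz

E_1 = h²/(8m_eL²) = 5.685×10^-20 J and ΔE = (6² − 2²)E_1 = 1.819×10^-18 J.
f = ΔE/h = 1.819×10^-18/6.63×10^-34 = 2.74×10^15 Hz.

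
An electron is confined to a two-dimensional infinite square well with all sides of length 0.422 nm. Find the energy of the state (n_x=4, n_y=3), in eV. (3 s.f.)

E = 52.8 eV

For a 2D rectangular well E = (h²/8m_e)·Σ n_i²/L_i² = (6.626×10^-34)²/(8·9.109×10^-31) · [4²/(0.422 nm)² + 3²/(0.422 nm)²].
Evaluating gives E = 8.458×10^-18 J = 52.8 eV.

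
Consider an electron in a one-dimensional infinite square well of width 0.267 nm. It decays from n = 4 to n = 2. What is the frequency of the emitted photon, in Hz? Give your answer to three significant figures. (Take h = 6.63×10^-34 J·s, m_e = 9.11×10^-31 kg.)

E_1 = h²/(8m_eL²) = 8.461×10^-19 J and ΔE = (4² − 2²)E_1 = 1.015×10^-17 J.
f = ΔE/h = 1.015×10^-17/6.63×10^-34 = 1.53×10^16 Hz.

f = 1.53×10^16 Hz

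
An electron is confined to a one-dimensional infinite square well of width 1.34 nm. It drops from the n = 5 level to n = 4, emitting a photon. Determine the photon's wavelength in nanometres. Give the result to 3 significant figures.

λ = 658 nm

E_1 = h²/(8m_eL²) = 3.355×10^-20 J, so ΔE = (5² − 4²)E_1 = 3.020×10^-19 J.
λ = hc/ΔE = (6.626×10^-34·2.998×10^8)/3.020×10^-19 = 6.58×10^-7 m = 658 nm.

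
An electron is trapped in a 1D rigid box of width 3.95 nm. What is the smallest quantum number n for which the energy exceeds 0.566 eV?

E_1 = h²/(8m_eL²) = 3.861×10^-21 J = 0.02410 eV.
Need n² > 0.566/0.02410 = 23.49, i.e. n > 4.847.
The smallest integer satisfying this is n = 5.

n = 5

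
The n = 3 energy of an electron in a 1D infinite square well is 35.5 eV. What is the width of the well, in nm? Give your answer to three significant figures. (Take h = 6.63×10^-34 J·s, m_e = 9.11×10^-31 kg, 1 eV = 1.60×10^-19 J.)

L = 0.309 nm

From E_n = n²h²/(8m_eL²), L = n·h/√(8m_eE_n).
E_3 = 35.5 eV = 5.680×10^-18 J, so L = 3·6.63×10^-34/√(8·9.11×10^-31·5.680×10^-18) = 3.09×10^-10 m = 0.309 nm.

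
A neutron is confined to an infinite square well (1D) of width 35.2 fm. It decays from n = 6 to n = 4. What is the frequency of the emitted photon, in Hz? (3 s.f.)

E_1 = h²/(8m_nL²) = 2.644×10^-14 J and ΔE = (6² − 4²)E_1 = 5.288×10^-13 J.
f = ΔE/h = 5.288×10^-13/6.626×10^-34 = 7.98×10^20 Hz.

f = 7.98×10^20 Hz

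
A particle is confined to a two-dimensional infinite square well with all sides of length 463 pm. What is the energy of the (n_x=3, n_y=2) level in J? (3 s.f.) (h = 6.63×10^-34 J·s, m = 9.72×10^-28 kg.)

E = 3.43×10^-21 J

For a 2D rectangular well E = (h²/8m)·Σ n_i²/L_i² = (6.63×10^-34)²/(8·9.72×10^-28) · [3²/(463 pm)² + 2²/(463 pm)²].
Evaluating gives E = 3.43×10^-21 J.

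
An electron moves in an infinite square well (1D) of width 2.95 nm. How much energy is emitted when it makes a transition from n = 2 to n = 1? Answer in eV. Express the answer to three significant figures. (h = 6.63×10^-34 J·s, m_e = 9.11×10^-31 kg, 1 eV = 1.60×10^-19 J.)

E_1 = h²/(8m_eL²) = 6.931×10^-21 J.
|ΔE| = |2² − 1²|·E_1 = 3·6.931×10^-21 J = 2.079×10^-20 J = 0.130 eV.

|ΔE| = 0.130 eV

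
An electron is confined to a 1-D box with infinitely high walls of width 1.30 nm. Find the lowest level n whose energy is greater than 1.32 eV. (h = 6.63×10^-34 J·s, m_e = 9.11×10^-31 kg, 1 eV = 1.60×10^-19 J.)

E_1 = h²/(8m_eL²) = 3.569×10^-20 J = 0.2231 eV.
Need n² > 1.32/0.2231 = 5.917, i.e. n > 2.432.
The smallest integer satisfying this is n = 3.

n = 3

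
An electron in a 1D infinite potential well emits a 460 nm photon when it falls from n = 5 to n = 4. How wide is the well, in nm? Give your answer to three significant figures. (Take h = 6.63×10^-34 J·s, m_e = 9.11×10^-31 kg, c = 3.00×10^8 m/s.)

The photon carries ΔE = hc/λ = 6.63×10^-34·3.00×10^8/4.60×10^-7 m = 4.324×10^-19 J.
Since ΔE = (5² − 4²)E_1, E_1 = 4.804×10^-20 J, and L = h/√(8m_eE_1) = 1.12×10^-9 m = 1.12 nm.

L = 1.12 nm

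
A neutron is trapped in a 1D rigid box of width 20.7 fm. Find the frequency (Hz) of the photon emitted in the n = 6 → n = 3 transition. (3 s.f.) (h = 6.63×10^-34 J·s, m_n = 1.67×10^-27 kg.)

E_1 = h²/(8m_nL²) = 7.679×10^-14 J and ΔE = (6² − 3²)E_1 = 2.073×10^-12 J.
f = ΔE/h = 2.073×10^-12/6.63×10^-34 = 3.13×10^21 Hz.

f = 3.13×10^21 Hz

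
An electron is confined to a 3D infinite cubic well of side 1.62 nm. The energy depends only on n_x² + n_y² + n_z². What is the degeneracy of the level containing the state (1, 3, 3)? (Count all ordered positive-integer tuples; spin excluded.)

degeneracy = 3

The level has n_x² + n_y² + n_z² = 19. The ordered positive-integer solutions are (1, 3, 3), (3, 1, 3), (3, 3, 1).
That gives 3 states.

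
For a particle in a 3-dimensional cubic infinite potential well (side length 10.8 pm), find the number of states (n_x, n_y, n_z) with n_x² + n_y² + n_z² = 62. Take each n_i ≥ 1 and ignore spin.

The level has n_x² + n_y² + n_z² = 62. The ordered positive-integer solutions are (1, 5, 6), (1, 6, 5), (2, 3, 7), (2, 7, 3), (3, 2, 7), (3, 7, 2), (5, 1, 6), (5, 6, 1), (6, 1, 5), (6, 5, 1), (7, 2, 3), (7, 3, 2).
That gives 12 states.

degeneracy = 12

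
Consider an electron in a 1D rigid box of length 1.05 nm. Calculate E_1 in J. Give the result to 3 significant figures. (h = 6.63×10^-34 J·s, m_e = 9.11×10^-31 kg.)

E_1 = 5.47×10^-20 J

For an infinite well E_n = n²h²/(8m_eL²), so E_1 = h²/(8m_eL²) = (6.63×10^-34)²/(8·9.11×10^-31·(1.05×10^-9 m)²) = 5.471×10^-20 J.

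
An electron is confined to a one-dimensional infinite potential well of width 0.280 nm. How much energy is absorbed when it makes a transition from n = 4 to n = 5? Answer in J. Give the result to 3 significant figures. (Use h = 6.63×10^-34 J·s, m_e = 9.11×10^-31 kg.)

|ΔE| = 6.92×10^-18 J

E_1 = h²/(8m_eL²) = 7.693×10^-19 J.
|ΔE| = |4² − 5²|·E_1 = 9·7.693×10^-19 J = 6.92×10^-18 J.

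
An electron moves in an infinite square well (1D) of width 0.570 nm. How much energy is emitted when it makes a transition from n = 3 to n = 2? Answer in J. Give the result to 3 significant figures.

|ΔE| = 9.27×10^-19 J

E_1 = h²/(8m_eL²) = 1.854×10^-19 J.
|ΔE| = |3² − 2²|·E_1 = 5·1.854×10^-19 J = 9.27×10^-19 J.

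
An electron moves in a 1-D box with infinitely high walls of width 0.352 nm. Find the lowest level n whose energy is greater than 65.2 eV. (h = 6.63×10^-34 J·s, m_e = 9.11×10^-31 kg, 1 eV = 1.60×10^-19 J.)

E_1 = h²/(8m_eL²) = 4.868×10^-19 J = 3.042 eV.
Need n² > 65.2/3.042 = 21.43, i.e. n > 4.629.
The smallest integer satisfying this is n = 5.

n = 5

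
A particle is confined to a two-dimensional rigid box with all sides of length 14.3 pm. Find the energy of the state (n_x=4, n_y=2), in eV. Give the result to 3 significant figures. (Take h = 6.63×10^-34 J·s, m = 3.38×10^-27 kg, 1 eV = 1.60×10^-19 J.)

E = 9.94 eV

For a 2D rectangular well E = (h²/8m)·Σ n_i²/L_i² = (6.63×10^-34)²/(8·3.38×10^-27) · [4²/(14.3 pm)² + 2²/(14.3 pm)²].
Evaluating gives E = 1.590×10^-18 J = 9.94 eV.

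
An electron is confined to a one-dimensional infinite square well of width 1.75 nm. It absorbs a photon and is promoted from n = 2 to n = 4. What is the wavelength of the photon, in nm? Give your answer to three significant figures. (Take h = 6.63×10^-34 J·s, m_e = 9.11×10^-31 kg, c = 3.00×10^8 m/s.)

E_1 = h²/(8m_eL²) = 1.969×10^-20 J, so ΔE = (4² − 2²)E_1 = 2.363×10^-19 J.
λ = hc/ΔE = (6.63×10^-34·3.00×10^8)/2.363×10^-19 = 8.42×10^-7 m = 842 nm.

λ = 842 nm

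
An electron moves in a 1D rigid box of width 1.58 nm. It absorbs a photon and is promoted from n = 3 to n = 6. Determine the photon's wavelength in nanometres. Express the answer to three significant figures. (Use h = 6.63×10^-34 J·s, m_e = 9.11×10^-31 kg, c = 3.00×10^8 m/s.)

λ = 305 nm

E_1 = h²/(8m_eL²) = 2.416×10^-20 J, so ΔE = (6² − 3²)E_1 = 6.523×10^-19 J.
λ = hc/ΔE = (6.63×10^-34·3.00×10^8)/6.523×10^-19 = 3.05×10^-7 m = 305 nm.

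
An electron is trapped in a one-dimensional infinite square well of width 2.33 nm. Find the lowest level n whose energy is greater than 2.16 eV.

E_1 = h²/(8m_eL²) = 1.110×10^-20 J = 0.06929 eV.
Need n² > 2.16/0.06929 = 31.17, i.e. n > 5.583.
The smallest integer satisfying this is n = 6.

n = 6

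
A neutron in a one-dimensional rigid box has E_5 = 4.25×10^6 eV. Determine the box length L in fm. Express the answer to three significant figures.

L = 34.7 fm

From E_n = n²h²/(8m_nL²), L = n·h/√(8m_nE_n).
E_5 = 4.25×10^6 eV = 6.808×10^-13 J, so L = 5·6.626×10^-34/√(8·1.675×10^-27·6.808×10^-13) = 3.47×10^-14 m = 34.7 fm.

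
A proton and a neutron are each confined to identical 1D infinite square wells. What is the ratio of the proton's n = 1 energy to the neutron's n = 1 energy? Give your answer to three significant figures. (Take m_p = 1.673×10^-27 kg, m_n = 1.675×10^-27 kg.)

1.00

E_n ∝ 1/m at fixed n and L, so the ratio is m_n/m_p = 1.675×10^-27/1.673×10^-27 = 1.00.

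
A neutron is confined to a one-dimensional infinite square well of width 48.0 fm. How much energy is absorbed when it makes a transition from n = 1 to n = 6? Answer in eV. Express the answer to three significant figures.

E_1 = h²/(8m_nL²) = 1.422×10^-14 J.
|ΔE| = |1² − 6²|·E_1 = 35·1.422×10^-14 J = 4.977×10^-13 J = 3.11×10^6 eV.

|ΔE| = 3.11×10^6 eV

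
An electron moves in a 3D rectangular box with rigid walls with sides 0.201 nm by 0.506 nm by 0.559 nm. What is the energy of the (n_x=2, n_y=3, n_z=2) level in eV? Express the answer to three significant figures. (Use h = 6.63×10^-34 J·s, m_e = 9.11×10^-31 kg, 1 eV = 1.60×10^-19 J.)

E = 55.4 eV

For a 3D rectangular well E = (h²/8m_e)·Σ n_i²/L_i² = (6.63×10^-34)²/(8·9.11×10^-31) · [2²/(0.201 nm)² + 3²/(0.506 nm)² + 2²/(0.559 nm)²].
Evaluating gives E = 8.864×10^-18 J = 55.4 eV.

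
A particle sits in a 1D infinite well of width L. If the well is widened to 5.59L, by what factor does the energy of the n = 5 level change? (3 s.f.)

0.0320

E_n ∝ 1/L², so the energy scales by 1/5.59² = 0.0320.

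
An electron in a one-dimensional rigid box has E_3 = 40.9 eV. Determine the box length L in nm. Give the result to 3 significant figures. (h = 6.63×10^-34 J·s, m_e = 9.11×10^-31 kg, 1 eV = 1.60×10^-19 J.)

From E_n = n²h²/(8m_eL²), L = n·h/√(8m_eE_n).
E_3 = 40.9 eV = 6.544×10^-18 J, so L = 3·6.63×10^-34/√(8·9.11×10^-31·6.544×10^-18) = 2.88×10^-10 m = 0.288 nm.

L = 0.288 nm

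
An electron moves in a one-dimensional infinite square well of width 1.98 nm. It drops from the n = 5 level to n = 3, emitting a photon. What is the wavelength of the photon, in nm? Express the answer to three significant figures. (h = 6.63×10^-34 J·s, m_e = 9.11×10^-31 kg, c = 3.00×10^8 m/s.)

λ = 808 nm

E_1 = h²/(8m_eL²) = 1.538×10^-20 J, so ΔE = (5² − 3²)E_1 = 2.461×10^-19 J.
λ = hc/ΔE = (6.63×10^-34·3.00×10^8)/2.461×10^-19 = 8.08×10^-7 m = 808 nm.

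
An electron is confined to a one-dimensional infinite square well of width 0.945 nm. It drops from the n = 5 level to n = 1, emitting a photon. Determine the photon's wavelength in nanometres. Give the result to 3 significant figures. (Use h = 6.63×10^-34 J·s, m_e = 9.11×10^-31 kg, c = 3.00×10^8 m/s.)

λ = 123 nm

E_1 = h²/(8m_eL²) = 6.754×10^-20 J, so ΔE = (5² − 1²)E_1 = 1.621×10^-18 J.
λ = hc/ΔE = (6.63×10^-34·3.00×10^8)/1.621×10^-18 = 1.23×10^-7 m = 123 nm.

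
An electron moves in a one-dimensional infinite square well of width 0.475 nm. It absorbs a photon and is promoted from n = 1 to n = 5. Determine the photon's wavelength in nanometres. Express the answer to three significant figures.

λ = 31.0 nm

E_1 = h²/(8m_eL²) = 2.670×10^-19 J, so ΔE = (5² − 1²)E_1 = 6.408×10^-18 J.
λ = hc/ΔE = (6.626×10^-34·2.998×10^8)/6.408×10^-18 = 3.10×10^-8 m = 31.0 nm.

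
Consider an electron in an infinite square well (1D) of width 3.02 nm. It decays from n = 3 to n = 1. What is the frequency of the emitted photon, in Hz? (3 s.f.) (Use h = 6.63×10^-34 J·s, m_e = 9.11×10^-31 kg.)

f = 7.98×10^13 Hz

E_1 = h²/(8m_eL²) = 6.613×10^-21 J and ΔE = (3² − 1²)E_1 = 5.290×10^-20 J.
f = ΔE/h = 5.290×10^-20/6.63×10^-34 = 7.98×10^13 Hz.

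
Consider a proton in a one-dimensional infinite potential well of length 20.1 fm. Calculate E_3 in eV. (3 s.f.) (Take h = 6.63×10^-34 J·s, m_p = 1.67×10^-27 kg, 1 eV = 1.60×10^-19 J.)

E_3 = 4.58×10^6 eV

For an infinite well E_n = n²h²/(8m_pL²), so E_1 = h²/(8m_pL²) = (6.63×10^-34)²/(8·1.67×10^-27·(2.01×10^-14 m)²) = 8.144×10^-14 J.
Then E_3 = 3²·E_1 = 9·8.144×10^-14 J = 7.330×10^-13 J.
Converting, E_3 = 7.330×10^-13 J / (1.60×10^-19 J/eV) = 4.58×10^6 eV.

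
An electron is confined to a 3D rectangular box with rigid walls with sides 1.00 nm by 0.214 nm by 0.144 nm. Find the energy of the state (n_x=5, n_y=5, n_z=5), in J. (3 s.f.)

For a 3D rectangular well E = (h²/8m_e)·Σ n_i²/L_i² = (6.626×10^-34)²/(8·9.109×10^-31) · [5²/(1.00 nm)² + 5²/(0.214 nm)² + 5²/(0.144 nm)²].
Evaluating gives E = 1.07×10^-16 J.

E = 1.07×10^-16 J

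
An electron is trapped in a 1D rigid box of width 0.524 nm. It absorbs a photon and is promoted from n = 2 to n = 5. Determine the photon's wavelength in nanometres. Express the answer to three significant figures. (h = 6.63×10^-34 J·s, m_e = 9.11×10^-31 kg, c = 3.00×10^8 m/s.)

E_1 = h²/(8m_eL²) = 2.197×10^-19 J, so ΔE = (5² − 2²)E_1 = 4.614×10^-18 J.
λ = hc/ΔE = (6.63×10^-34·3.00×10^8)/4.614×10^-18 = 4.31×10^-8 m = 43.1 nm.

λ = 43.1 nm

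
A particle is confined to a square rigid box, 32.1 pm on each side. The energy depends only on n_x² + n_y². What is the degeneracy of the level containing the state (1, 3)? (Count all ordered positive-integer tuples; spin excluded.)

degeneracy = 2

The level has n_x² + n_y² = 10. The ordered positive-integer solutions are (1, 3), (3, 1).
That gives 2 states.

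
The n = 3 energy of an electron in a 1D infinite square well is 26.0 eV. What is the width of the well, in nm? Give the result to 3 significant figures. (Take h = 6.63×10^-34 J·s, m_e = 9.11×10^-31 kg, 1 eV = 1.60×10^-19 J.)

From E_n = n²h²/(8m_eL²), L = n·h/√(8m_eE_n).
E_3 = 26.0 eV = 4.160×10^-18 J, so L = 3·6.63×10^-34/√(8·9.11×10^-31·4.160×10^-18) = 3.61×10^-10 m = 0.361 nm.

L = 0.361 nm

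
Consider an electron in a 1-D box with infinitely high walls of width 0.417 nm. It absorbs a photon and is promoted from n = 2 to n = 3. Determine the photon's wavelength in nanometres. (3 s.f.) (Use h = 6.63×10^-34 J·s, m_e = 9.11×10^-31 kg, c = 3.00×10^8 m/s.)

λ = 115 nm

E_1 = h²/(8m_eL²) = 3.469×10^-19 J, so ΔE = (3² − 2²)E_1 = 1.735×10^-18 J.
λ = hc/ΔE = (6.63×10^-34·3.00×10^8)/1.735×10^-18 = 1.15×10^-7 m = 115 nm.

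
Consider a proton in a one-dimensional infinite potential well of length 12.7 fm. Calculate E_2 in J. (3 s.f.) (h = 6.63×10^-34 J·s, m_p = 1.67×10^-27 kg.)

E_2 = 8.16×10^-13 J

For an infinite well E_n = n²h²/(8m_pL²), so E_1 = h²/(8m_pL²) = (6.63×10^-34)²/(8·1.67×10^-27·(1.27×10^-14 m)²) = 2.040×10^-13 J.
Then E_2 = 2²·E_1 = 4·2.040×10^-13 J = 8.16×10^-13 J.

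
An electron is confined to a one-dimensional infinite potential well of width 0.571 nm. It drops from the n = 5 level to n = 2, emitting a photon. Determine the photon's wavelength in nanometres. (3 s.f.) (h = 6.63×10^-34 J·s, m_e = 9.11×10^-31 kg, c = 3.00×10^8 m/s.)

λ = 51.2 nm

E_1 = h²/(8m_eL²) = 1.850×10^-19 J, so ΔE = (5² − 2²)E_1 = 3.885×10^-18 J.
λ = hc/ΔE = (6.63×10^-34·3.00×10^8)/3.885×10^-18 = 5.12×10^-8 m = 51.2 nm.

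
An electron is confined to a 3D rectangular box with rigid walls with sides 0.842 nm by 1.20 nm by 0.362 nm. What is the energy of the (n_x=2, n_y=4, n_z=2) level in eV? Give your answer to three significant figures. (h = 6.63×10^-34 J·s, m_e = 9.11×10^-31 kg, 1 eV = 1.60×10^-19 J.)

E = 17.8 eV

For a 3D rectangular well E = (h²/8m_e)·Σ n_i²/L_i² = (6.63×10^-34)²/(8·9.11×10^-31) · [2²/(0.842 nm)² + 4²/(1.20 nm)² + 2²/(0.362 nm)²].
Evaluating gives E = 2.851×10^-18 J = 17.8 eV.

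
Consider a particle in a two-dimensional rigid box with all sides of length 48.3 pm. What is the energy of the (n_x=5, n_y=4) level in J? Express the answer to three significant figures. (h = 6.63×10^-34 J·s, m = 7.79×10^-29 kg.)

E = 1.24×10^-17 J

For a 2D rectangular well E = (h²/8m)·Σ n_i²/L_i² = (6.63×10^-34)²/(8·7.79×10^-29) · [5²/(48.3 pm)² + 4²/(48.3 pm)²].
Evaluating gives E = 1.24×10^-17 J.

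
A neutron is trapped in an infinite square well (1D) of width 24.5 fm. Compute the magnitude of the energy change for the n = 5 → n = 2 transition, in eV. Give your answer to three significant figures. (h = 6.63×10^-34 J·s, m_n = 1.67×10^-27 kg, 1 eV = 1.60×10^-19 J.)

|ΔE| = 7.19×10^6 eV

E_1 = h²/(8m_nL²) = 5.481×10^-14 J.
|ΔE| = |5² − 2²|·E_1 = 21·5.481×10^-14 J = 1.151×10^-12 J = 7.19×10^6 eV.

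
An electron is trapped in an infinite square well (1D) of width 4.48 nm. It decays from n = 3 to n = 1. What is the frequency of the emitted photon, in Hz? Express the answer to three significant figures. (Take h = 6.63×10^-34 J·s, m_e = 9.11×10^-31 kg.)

E_1 = h²/(8m_eL²) = 3.005×10^-21 J and ΔE = (3² − 1²)E_1 = 2.404×10^-20 J.
f = ΔE/h = 2.404×10^-20/6.63×10^-34 = 3.63×10^13 Hz.

f = 3.63×10^13 Hz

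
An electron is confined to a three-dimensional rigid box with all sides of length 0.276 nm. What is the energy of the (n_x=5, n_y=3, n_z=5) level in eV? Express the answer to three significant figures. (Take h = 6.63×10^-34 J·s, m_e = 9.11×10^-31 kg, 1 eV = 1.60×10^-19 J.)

For a 3D rectangular well E = (h²/8m_e)·Σ n_i²/L_i² = (6.63×10^-34)²/(8·9.11×10^-31) · [5²/(0.276 nm)² + 3²/(0.276 nm)² + 5²/(0.276 nm)²].
Evaluating gives E = 4.671×10^-17 J = 292 eV.

E = 292 eV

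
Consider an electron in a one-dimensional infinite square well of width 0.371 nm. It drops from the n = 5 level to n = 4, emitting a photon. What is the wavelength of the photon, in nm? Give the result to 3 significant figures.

λ = 50.4 nm

E_1 = h²/(8m_eL²) = 4.377×10^-19 J, so ΔE = (5² − 4²)E_1 = 3.939×10^-18 J.
λ = hc/ΔE = (6.626×10^-34·2.998×10^8)/3.939×10^-18 = 5.04×10^-8 m = 50.4 nm.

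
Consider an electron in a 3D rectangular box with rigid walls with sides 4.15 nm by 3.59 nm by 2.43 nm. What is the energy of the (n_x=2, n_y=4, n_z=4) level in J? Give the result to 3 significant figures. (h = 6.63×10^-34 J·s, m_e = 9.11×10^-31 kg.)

E = 2.52×10^-19 J

For a 3D rectangular well E = (h²/8m_e)·Σ n_i²/L_i² = (6.63×10^-34)²/(8·9.11×10^-31) · [2²/(4.15 nm)² + 4²/(3.59 nm)² + 4²/(2.43 nm)²].
Evaluating gives E = 2.52×10^-19 J.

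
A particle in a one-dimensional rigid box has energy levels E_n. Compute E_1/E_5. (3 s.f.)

E_n ∝ n², so E_1/E_5 = 1²/5² = 1/25 = 0.0400.

0.0400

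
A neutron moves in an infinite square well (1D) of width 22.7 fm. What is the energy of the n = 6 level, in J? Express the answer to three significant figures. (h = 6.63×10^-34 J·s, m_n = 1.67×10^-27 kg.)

E_6 = 2.30×10^-12 J

For an infinite well E_n = n²h²/(8m_nL²), so E_1 = h²/(8m_nL²) = (6.63×10^-34)²/(8·1.67×10^-27·(2.27×10^-14 m)²) = 6.385×10^-14 J.
Then E_6 = 6²·E_1 = 36·6.385×10^-14 J = 2.30×10^-12 J.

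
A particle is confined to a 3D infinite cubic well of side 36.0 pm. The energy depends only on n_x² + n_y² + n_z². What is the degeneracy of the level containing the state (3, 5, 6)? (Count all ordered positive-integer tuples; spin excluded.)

The level has n_x² + n_y² + n_z² = 70. The ordered positive-integer solutions are (3, 5, 6), (3, 6, 5), (5, 3, 6), (5, 6, 3), (6, 3, 5), (6, 5, 3).
That gives 6 states.

degeneracy = 6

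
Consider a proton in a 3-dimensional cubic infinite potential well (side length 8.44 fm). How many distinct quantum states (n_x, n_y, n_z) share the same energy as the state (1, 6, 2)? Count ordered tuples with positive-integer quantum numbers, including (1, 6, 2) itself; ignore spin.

The level has n_x² + n_y² + n_z² = 41. The ordered positive-integer solutions are (1, 2, 6), (1, 6, 2), (2, 1, 6), (2, 6, 1), (3, 4, 4), (4, 3, 4), (4, 4, 3), (6, 1, 2), (6, 2, 1).
That gives 9 states.

degeneracy = 9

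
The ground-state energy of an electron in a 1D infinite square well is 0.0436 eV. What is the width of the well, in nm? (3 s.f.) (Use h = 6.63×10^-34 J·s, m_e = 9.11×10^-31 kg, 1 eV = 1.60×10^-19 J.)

L = 2.94 nm

From E_n = n²h²/(8m_eL²), L = n·h/√(8m_eE_n).
E_1 = 0.0436 eV = 6.976×10^-21 J, so L = 1·6.63×10^-34/√(8·9.11×10^-31·6.976×10^-21) = 2.94×10^-9 m = 2.94 nm.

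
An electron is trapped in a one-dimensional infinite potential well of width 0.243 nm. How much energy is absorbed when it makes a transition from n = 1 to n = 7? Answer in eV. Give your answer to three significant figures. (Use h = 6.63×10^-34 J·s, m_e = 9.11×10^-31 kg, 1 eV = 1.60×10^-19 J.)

|ΔE| = 306 eV

E_1 = h²/(8m_eL²) = 1.021×10^-18 J.
|ΔE| = |1² − 7²|·E_1 = 48·1.021×10^-18 J = 4.901×10^-17 J = 306 eV.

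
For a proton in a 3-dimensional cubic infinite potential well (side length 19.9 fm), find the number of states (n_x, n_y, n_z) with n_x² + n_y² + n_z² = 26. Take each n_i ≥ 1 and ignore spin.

degeneracy = 6

The level has n_x² + n_y² + n_z² = 26. The ordered positive-integer solutions are (1, 3, 4), (1, 4, 3), (3, 1, 4), (3, 4, 1), (4, 1, 3), (4, 3, 1).
That gives 6 states.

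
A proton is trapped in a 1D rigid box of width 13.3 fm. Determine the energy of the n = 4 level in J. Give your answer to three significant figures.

For an infinite well E_n = n²h²/(8m_pL²), so E_1 = h²/(8m_pL²) = (6.626×10^-34)²/(8·1.673×10^-27·(1.33×10^-14 m)²) = 1.854×10^-13 J.
Then E_4 = 4²·E_1 = 16·1.854×10^-13 J = 2.97×10^-12 J.

E_4 = 2.97×10^-12 J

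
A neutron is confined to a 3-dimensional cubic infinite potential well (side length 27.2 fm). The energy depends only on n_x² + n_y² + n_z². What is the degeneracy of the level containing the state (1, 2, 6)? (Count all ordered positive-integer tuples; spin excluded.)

The level has n_x² + n_y² + n_z² = 41. The ordered positive-integer solutions are (1, 2, 6), (1, 6, 2), (2, 1, 6), (2, 6, 1), (3, 4, 4), (4, 3, 4), (4, 4, 3), (6, 1, 2), (6, 2, 1).
That gives 9 states.

degeneracy = 9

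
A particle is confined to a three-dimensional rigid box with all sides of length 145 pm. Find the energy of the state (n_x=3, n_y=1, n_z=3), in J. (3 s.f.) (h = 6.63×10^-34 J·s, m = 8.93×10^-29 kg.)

For a 3D rectangular well E = (h²/8m)·Σ n_i²/L_i² = (6.63×10^-34)²/(8·8.93×10^-29) · [3²/(145 pm)² + 1²/(145 pm)² + 3²/(145 pm)²].
Evaluating gives E = 5.56×10^-19 J.

E = 5.56×10^-19 J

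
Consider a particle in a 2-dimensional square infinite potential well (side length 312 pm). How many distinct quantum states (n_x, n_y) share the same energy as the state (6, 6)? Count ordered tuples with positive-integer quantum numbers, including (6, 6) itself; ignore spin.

The level has n_x² + n_y² = 72. The ordered positive-integer solutions are (6, 6).
That gives 1 state.

degeneracy = 1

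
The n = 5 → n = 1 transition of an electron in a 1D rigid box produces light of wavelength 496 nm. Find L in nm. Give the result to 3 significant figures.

The photon carries ΔE = hc/λ = 6.626×10^-34·2.998×10^8/4.96×10^-7 m = 4.005×10^-19 J.
Since ΔE = (5² − 1²)E_1, E_1 = 1.669×10^-20 J, and L = h/√(8m_eE_1) = 1.90×10^-9 m = 1.90 nm.

L = 1.90 nm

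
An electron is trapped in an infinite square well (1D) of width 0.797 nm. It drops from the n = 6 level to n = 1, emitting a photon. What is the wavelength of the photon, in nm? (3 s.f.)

λ = 59.8 nm

E_1 = h²/(8m_eL²) = 9.485×10^-20 J, so ΔE = (6² − 1²)E_1 = 3.320×10^-18 J.
λ = hc/ΔE = (6.626×10^-34·2.998×10^8)/3.320×10^-18 = 5.98×10^-8 m = 59.8 nm.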